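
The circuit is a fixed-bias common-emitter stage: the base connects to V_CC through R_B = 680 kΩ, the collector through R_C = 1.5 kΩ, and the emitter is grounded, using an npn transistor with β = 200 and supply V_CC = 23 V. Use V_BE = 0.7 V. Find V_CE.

Base loop: V_CC = I_B·R_B + V_BE, so I_B = (23 − 0.7)/680 kΩ = 0.0328 mA.
In the active region I_C = β·I_B = 200 × 0.0328 = 6.56 mA.
Collector loop: V_CE = V_CC − I_C·R_C = 23 − 6.56×1.5 = 13.2 V.
Since V_CE = 13.2 V > V_CE(sat) ≈ 0.2 V, the transistor is in the active region as assumed.

V_CE ≈ 13 V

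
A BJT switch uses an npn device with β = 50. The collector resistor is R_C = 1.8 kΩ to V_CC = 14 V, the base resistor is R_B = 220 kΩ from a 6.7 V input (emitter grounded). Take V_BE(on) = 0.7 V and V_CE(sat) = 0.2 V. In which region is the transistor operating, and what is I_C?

active; I_C ≈ 1.4 mA

Assume active. Base-emitter loop: I_B = (V_BB − V_BE)/R_B = (6.7 − 0.7)/220 = 0.0273 mA.
I_C = β·I_B = 50×0.0273 = 1.36 mA.
V_CE = V_CC − I_C·R_C = 14 − 1.36×1.8 = 11.5 V > V_CE(sat), so the active-region assumption holds.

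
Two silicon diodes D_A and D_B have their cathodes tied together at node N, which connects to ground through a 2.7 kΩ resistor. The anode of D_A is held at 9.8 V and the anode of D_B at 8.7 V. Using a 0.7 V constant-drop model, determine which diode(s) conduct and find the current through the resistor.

Only D_A conducts; I_R ≈ 3.4 mA

Assume both conduct. Then node N would need to be at both 9.8−0.7 = 9.1 V and 8.7−0.7 = 8 V, which is impossible.
Assume only D_A conducts: V_N = 9.8 − 0.7 = 9.1 V, so I_R = 9.1/2.7 = 3.37 mA.
Check D_B: its anode-to-cathode voltage is 8.7 − 9.1 = -0.4 V < 0.7 V, so it is off. The assumption is consistent.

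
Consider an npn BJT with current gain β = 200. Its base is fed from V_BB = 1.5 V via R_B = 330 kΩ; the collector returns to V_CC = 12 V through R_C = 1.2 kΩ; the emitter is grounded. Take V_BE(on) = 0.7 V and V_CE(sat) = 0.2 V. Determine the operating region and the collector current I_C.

Assume active. Base-emitter loop: I_B = (V_BB − V_BE)/R_B = (1.5 − 0.7)/330 = 0.00242 mA.
I_C = β·I_B = 200×0.00242 = 0.485 mA.
V_CE = V_CC − I_C·R_C = 12 − 0.485×1.2 = 11.4 V > V_CE(sat), so the active-region assumption holds.

active; I_C ≈ 0.48 mA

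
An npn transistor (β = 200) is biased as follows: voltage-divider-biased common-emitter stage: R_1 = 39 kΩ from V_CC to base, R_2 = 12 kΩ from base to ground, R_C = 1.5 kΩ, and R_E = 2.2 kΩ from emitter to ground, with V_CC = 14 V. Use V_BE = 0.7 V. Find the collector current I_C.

Thevenize the base divider: V_Th = V_CC·R_2/(R_1+R_2) = 14×12/51 = 3.29 V, R_Th = R_1‖R_2 = 9.18 kΩ.
Base-emitter loop: V_Th = I_B·R_Th + V_BE + (β+1)I_B·R_E, so I_B = (3.29 − 0.7) / (9.18 + 201×2.2) = 0.00575 mA.
I_C = β·I_B = 200×0.00575 = 1.15 mA, and I_E = (β+1)I_B = 1.16 mA.
V_CE = V_CC − I_C·R_C − I_E·R_E = 14 − 1.15×1.5 − 1.16×2.2 = 9.73 V.
V_CE = 9.73 V > 0.2 V confirms active-region operation.

I_C ≈ 1.1 mA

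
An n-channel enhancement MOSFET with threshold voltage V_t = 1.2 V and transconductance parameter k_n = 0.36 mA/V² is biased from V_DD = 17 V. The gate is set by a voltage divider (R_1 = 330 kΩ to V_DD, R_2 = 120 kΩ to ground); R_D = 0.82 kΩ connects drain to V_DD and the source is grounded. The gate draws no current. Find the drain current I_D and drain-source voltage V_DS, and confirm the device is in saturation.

I_D ≈ 2 mA, V_DS ≈ 15 V

V_G = V_DD·R_2/(R_1+R_2) = 17×120/450 = 4.53 V. With the source grounded, V_GS = V_G = 4.53 V.
Assume saturation: I_D = (k_n/2)(V_GS − V_t)² = (0.36/2)×(4.53 − 1.2)² = 0.18×3.33² = 2 mA.
V_DS = V_DD − I_D·R_D = 17 − 2×0.82 = 15.4 V.
Saturation requires V_DS ≥ V_GS − V_t = 3.33 V; 15.4 ≥ 3.33 ✓.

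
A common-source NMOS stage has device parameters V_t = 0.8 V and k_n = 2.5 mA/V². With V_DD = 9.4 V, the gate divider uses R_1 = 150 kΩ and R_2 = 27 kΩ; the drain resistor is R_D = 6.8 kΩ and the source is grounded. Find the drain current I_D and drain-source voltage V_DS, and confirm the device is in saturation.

I_D ≈ 0.5 mA, V_DS ≈ 6 V

V_G = V_DD·R_2/(R_1+R_2) = 9.4×27/177 = 1.43 V. With the source grounded, V_GS = V_G = 1.43 V.
Assume saturation: I_D = (k_n/2)(V_GS − V_t)² = (2.5/2)×(1.43 − 0.8)² = 1.25×0.634² = 0.502 mA.
V_DS = V_DD − I_D·R_D = 9.4 − 0.502×6.8 = 5.98 V.
Saturation requires V_DS ≥ V_GS − V_t = 0.634 V; 5.98 ≥ 0.634 ✓.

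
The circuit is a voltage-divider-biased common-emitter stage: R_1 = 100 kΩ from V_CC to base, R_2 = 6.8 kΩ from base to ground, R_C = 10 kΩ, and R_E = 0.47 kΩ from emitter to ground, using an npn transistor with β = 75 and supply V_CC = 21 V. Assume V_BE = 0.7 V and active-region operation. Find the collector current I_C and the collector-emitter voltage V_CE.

Thevenize the base divider: V_Th = V_CC·R_2/(R_1+R_2) = 21×6.8/107 = 1.34 V, R_Th = R_1‖R_2 = 6.37 kΩ.
Base-emitter loop: V_Th = I_B·R_Th + V_BE + (β+1)I_B·R_E, so I_B = (1.34 − 0.7) / (6.37 + 76×0.47) = 0.0151 mA.
I_C = β·I_B = 75×0.0151 = 1.14 mA, and I_E = (β+1)I_B = 1.15 mA.
V_CE = V_CC − I_C·R_C − I_E·R_E = 21 − 1.14×10 − 1.15×0.47 = 9.11 V.
V_CE = 9.11 V > 0.2 V confirms active-region operation.

I_C ≈ 1.1 mA, V_CE ≈ 9.1 V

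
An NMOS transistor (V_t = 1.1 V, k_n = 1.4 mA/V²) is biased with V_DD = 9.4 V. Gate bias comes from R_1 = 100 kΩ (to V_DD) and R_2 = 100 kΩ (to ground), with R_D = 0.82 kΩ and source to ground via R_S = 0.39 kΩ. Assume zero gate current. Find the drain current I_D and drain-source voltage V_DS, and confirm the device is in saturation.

I_D ≈ 3.5 mA, V_DS ≈ 5.2 V

V_G = V_DD·R_2/(R_1+R_2) = 9.4×100/200 = 4.7 V.
Assume saturation: I_D = (k_n/2)(V_GS − V_t)² with V_GS = V_G − I_D·R_S = 4.7 − 0.39·I_D.
Substituting gives 0.106·I_D² − 2.97·I_D + 9.07 = 0, with roots I_D = 3.5 or 24.4 mA.
The root I_D = 24.4 mA gives V_GS = -4.8 V ≤ V_t, so take I_D = 3.5 mA.
Then V_GS = 3.34 V and V_DS = V_DD − I_D(R_D+R_S) = 9.4 − 3.5×1.21 = 5.17 V.
Saturation requires V_DS ≥ V_GS − V_t = 2.24 V; 5.17 ≥ 2.24 ✓.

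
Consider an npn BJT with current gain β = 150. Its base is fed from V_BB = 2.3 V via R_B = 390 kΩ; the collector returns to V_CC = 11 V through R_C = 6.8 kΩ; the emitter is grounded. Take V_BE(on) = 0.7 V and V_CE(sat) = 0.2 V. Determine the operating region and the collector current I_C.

active; I_C ≈ 0.62 mA

Assume active. Base-emitter loop: I_B = (V_BB − V_BE)/R_B = (2.3 − 0.7)/390 = 0.0041 mA.
I_C = β·I_B = 150×0.0041 = 0.615 mA.
V_CE = V_CC − I_C·R_C = 11 − 0.615×6.8 = 6.82 V > V_CE(sat), so the active-region assumption holds.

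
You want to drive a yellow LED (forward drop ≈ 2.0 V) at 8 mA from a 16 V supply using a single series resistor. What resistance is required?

R ≈ 1.8 kΩ

The resistor drops V_S − V_D = 16 − 2.0 = 14 V at 8 mA.
R = 14 V / 8 mA = 1.75 kΩ.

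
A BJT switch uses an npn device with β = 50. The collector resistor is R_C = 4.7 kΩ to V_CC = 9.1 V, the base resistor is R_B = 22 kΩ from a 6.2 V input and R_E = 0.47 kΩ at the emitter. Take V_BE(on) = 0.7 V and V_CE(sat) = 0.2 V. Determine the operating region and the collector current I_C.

Assume active: I_B = (6.2 − 0.7)/(22 + 51×0.47) = 0.12 mA, I_C = β·I_B = 5.98 mA.
Then V_CE = 9.1 − 5.98×4.7 − 6.1×0.47 = -21.9 V < 0.2 V — the active assumption fails.
Re-solve with V_CE = 0.2 V. KCL at the emitter: V_E/R_E = (V_BB−0.7−V_E)/R_B + (V_CC−0.2−V_E)/R_C, giving V_E = 0.898 V.
I_C = (V_CC − 0.2 − V_E)/R_C = (8.9 − 0.898)/4.7 = 1.7 mA.
Check: I_B = (5.5 − 0.898)/22 = 0.209 mA, and β·I_B = 10.5 mA > I_C, confirming saturation.

saturation; I_C ≈ 1.7 mA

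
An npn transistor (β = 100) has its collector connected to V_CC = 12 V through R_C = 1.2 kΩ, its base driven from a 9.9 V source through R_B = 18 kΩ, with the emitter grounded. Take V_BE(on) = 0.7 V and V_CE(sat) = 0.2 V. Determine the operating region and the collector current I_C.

saturation; I_C ≈ 9.8 mA

Assume active: I_B = (9.9 − 0.7)/18 = 0.511 mA, giving I_C = β·I_B = 51.1 mA.
But then V_CE = 12 − 51.1×1.2 = -49.3 V < V_CE(sat) = 0.2 V — impossible in the active region.
So the transistor is saturated. With V_CE = 0.2 V, I_C = (V_CC − 0.2)/R_C = 11.8/1.2 = 9.83 mA.
Check: β·I_B = 51.1 mA > I_C = 9.83 mA, confirming saturation.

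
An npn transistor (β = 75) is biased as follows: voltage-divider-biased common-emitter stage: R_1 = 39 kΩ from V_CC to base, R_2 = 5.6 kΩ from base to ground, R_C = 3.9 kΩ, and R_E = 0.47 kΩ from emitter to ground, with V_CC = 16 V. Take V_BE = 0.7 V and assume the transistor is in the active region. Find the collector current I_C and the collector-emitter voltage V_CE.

I_C ≈ 2.4 mA, V_CE ≈ 5.4 V

Thevenize the base divider: V_Th = V_CC·R_2/(R_1+R_2) = 16×5.6/44.6 = 2.01 V, R_Th = R_1‖R_2 = 4.9 kΩ.
Base-emitter loop: V_Th = I_B·R_Th + V_BE + (β+1)I_B·R_E, so I_B = (2.01 − 0.7) / (4.9 + 76×0.47) = 0.0322 mA.
I_C = β·I_B = 75×0.0322 = 2.42 mA, and I_E = (β+1)I_B = 2.45 mA.
V_CE = V_CC − I_C·R_C − I_E·R_E = 16 − 2.42×3.9 − 2.45×0.47 = 5.42 V.
V_CE = 5.42 V > 0.2 V confirms active-region operation.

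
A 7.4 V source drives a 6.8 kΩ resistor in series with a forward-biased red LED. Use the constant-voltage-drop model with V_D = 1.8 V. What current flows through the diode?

KVL around the loop: 7.4 = V_D + I·R = 1.8 + I × 6.8 kΩ.
So I = (7.4 − 1.8) / 6.8 kΩ = 5.6 / 6.8 = 0.824 mA.

I ≈ 0.82 mA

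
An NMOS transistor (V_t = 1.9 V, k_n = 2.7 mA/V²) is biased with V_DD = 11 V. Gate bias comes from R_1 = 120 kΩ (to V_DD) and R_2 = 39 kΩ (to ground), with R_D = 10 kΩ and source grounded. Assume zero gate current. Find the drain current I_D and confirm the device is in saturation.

V_G = V_DD·R_2/(R_1+R_2) = 11×39/159 = 2.7 V. With the source grounded, V_GS = V_G = 2.7 V.
Assume saturation: I_D = (k_n/2)(V_GS − V_t)² = (2.7/2)×(2.7 − 1.9)² = 1.35×0.798² = 0.86 mA.
V_DS = V_DD − I_D·R_D = 11 − 0.86×10 = 2.4 V.
Saturation requires V_DS ≥ V_GS − V_t = 0.798 V; 2.4 ≥ 0.798 ✓.

I_D ≈ 0.86 mA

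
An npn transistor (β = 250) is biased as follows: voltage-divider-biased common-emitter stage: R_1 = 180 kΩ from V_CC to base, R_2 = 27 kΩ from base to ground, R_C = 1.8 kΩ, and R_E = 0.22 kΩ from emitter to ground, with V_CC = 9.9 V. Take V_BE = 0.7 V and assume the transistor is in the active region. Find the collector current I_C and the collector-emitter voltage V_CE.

Thevenize the base divider: V_Th = V_CC·R_2/(R_1+R_2) = 9.9×27/207 = 1.29 V, R_Th = R_1‖R_2 = 23.5 kΩ.
Base-emitter loop: V_Th = I_B·R_Th + V_BE + (β+1)I_B·R_E, so I_B = (1.29 − 0.7) / (23.5 + 251×0.22) = 0.00751 mA.
I_C = β·I_B = 250×0.00751 = 1.88 mA, and I_E = (β+1)I_B = 1.89 mA.
V_CE = V_CC − I_C·R_C − I_E·R_E = 9.9 − 1.88×1.8 − 1.89×0.22 = 6.1 V.
V_CE = 6.1 V > 0.2 V confirms active-region operation.

I_C ≈ 1.9 mA, V_CE ≈ 6.1 V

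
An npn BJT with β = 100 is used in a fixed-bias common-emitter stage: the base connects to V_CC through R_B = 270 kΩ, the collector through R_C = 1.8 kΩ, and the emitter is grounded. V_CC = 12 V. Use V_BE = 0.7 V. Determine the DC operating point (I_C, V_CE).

Base loop: V_CC = I_B·R_B + V_BE, so I_B = (12 − 0.7)/270 kΩ = 0.0419 mA.
In the active region I_C = β·I_B = 100 × 0.0419 = 4.19 mA.
Collector loop: V_CE = V_CC − I_C·R_C = 12 − 4.19×1.8 = 4.47 V.
Since V_CE = 4.47 V > V_CE(sat) ≈ 0.2 V, the transistor is in the active region as assumed.

I_C ≈ 4.2 mA, V_CE ≈ 4.5 V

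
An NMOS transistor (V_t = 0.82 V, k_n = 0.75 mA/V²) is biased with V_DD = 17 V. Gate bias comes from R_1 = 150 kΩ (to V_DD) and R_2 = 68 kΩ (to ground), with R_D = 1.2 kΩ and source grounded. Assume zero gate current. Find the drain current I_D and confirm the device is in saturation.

V_G = V_DD·R_2/(R_1+R_2) = 17×68/218 = 5.3 V. With the source grounded, V_GS = V_G = 5.3 V.
Assume saturation: I_D = (k_n/2)(V_GS − V_t)² = (0.75/2)×(5.3 − 0.82)² = 0.375×4.48² = 7.54 mA.
V_DS = V_DD − I_D·R_D = 17 − 7.54×1.2 = 7.96 V.
Saturation requires V_DS ≥ V_GS − V_t = 4.48 V; 7.96 ≥ 4.48 ✓.

I_D ≈ 7.5 mA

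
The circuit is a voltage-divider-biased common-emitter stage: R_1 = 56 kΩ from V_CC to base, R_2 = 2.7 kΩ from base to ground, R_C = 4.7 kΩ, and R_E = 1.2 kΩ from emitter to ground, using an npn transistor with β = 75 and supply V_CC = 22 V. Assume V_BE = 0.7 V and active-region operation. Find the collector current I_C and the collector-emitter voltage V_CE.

Thevenize the base divider: V_Th = V_CC·R_2/(R_1+R_2) = 22×2.7/58.7 = 1.01 V, R_Th = R_1‖R_2 = 2.58 kΩ.
Base-emitter loop: V_Th = I_B·R_Th + V_BE + (β+1)I_B·R_E, so I_B = (1.01 − 0.7) / (2.58 + 76×1.2) = 0.00333 mA.
I_C = β·I_B = 75×0.00333 = 0.249 mA, and I_E = (β+1)I_B = 0.253 mA.
V_CE = V_CC − I_C·R_C − I_E·R_E = 22 − 0.249×4.7 − 0.253×1.2 = 20.5 V.
V_CE = 20.5 V > 0.2 V confirms active-region operation.

I_C ≈ 0.25 mA, V_CE ≈ 21 V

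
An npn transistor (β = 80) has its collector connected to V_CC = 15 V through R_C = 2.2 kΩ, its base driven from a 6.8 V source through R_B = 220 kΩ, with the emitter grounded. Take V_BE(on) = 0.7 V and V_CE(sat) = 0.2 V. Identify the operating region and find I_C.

active; I_C ≈ 2.2 mA

Assume active. Base-emitter loop: I_B = (V_BB − V_BE)/R_B = (6.8 − 0.7)/220 = 0.0277 mA.
I_C = β·I_B = 80×0.0277 = 2.22 mA.
V_CE = V_CC − I_C·R_C = 15 − 2.22×2.2 = 10.1 V > V_CE(sat), so the active-region assumption holds.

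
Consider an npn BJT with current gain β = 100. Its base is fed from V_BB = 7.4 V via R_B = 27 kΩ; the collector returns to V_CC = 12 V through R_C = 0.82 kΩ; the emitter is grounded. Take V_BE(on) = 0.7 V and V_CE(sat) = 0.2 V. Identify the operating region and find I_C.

saturation; I_C ≈ 14 mA

Assume active: I_B = (7.4 − 0.7)/27 = 0.248 mA, giving I_C = β·I_B = 24.8 mA.
But then V_CE = 12 − 24.8×0.82 = -8.35 V < V_CE(sat) = 0.2 V — impossible in the active region.
So the transistor is saturated. With V_CE = 0.2 V, I_C = (V_CC − 0.2)/R_C = 11.8/0.82 = 14.4 mA.
Check: β·I_B = 24.8 mA > I_C = 14.4 mA, confirming saturation.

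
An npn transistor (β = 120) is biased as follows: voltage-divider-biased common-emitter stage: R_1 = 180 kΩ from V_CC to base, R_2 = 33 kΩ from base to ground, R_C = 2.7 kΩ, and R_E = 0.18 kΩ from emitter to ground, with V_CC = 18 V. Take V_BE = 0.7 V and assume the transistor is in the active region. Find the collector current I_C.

Thevenize the base divider: V_Th = V_CC·R_2/(R_1+R_2) = 18×33/213 = 2.79 V, R_Th = R_1‖R_2 = 27.9 kΩ.
Base-emitter loop: V_Th = I_B·R_Th + V_BE + (β+1)I_B·R_E, so I_B = (2.79 − 0.7) / (27.9 + 121×0.18) = 0.0421 mA.
I_C = β·I_B = 120×0.0421 = 5.05 mA, and I_E = (β+1)I_B = 5.09 mA.
V_CE = V_CC − I_C·R_C − I_E·R_E = 18 − 5.05×2.7 − 5.09×0.18 = 3.46 V.
V_CE = 3.46 V > 0.2 V confirms active-region operation.

I_C ≈ 5 mA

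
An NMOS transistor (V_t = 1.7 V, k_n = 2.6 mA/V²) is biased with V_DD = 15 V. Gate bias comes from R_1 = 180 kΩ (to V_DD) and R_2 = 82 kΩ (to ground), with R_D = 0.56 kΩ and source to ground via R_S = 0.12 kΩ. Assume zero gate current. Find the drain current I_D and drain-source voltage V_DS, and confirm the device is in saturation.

V_G = V_DD·R_2/(R_1+R_2) = 15×82/262 = 4.69 V.
Assume saturation: I_D = (k_n/2)(V_GS − V_t)² with V_GS = V_G − I_D·R_S = 4.69 − 0.12·I_D.
Substituting gives 0.0187·I_D² − 1.93·I_D + 11.7 = 0, with roots I_D = 6.43 or 96.9 mA.
The root I_D = 96.9 mA gives V_GS = -6.93 V ≤ V_t, so take I_D = 6.43 mA.
Then V_GS = 3.92 V and V_DS = V_DD − I_D(R_D+R_S) = 15 − 6.43×0.68 = 10.6 V.
Saturation requires V_DS ≥ V_GS − V_t = 2.22 V; 10.6 ≥ 2.22 ✓.

I_D ≈ 6.4 mA, V_DS ≈ 11 V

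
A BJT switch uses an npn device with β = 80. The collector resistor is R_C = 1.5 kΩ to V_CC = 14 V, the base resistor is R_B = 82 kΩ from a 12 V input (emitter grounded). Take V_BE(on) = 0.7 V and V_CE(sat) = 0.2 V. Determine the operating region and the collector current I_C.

saturation; I_C ≈ 9.2 mA

Assume active: I_B = (12 − 0.7)/82 = 0.138 mA, giving I_C = β·I_B = 11 mA.
But then V_CE = 14 − 11×1.5 = -2.54 V < V_CE(sat) = 0.2 V — impossible in the active region.
So the transistor is saturated. With V_CE = 0.2 V, I_C = (V_CC − 0.2)/R_C = 13.8/1.5 = 9.2 mA.
Check: β·I_B = 11 mA > I_C = 9.2 mA, confirming saturation.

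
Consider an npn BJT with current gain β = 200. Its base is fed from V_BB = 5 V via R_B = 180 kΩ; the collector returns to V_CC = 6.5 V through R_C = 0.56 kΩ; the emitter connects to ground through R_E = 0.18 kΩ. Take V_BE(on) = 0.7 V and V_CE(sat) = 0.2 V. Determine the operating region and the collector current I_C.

Assume active. Base-emitter loop: I_B = (V_BB − V_BE)/(R_B + (β+1)R_E) = (5 − 0.7)/(180 + 201×0.18) = 0.0199 mA.
I_C = β·I_B = 200×0.0199 = 3.98 mA.
V_CE = V_CC − I_C·R_C − I_E·R_E = 6.5 − 3.98×0.56 − 4×0.18 = 3.55 V > V_CE(sat), so the active-region assumption holds.

active; I_C ≈ 4 mA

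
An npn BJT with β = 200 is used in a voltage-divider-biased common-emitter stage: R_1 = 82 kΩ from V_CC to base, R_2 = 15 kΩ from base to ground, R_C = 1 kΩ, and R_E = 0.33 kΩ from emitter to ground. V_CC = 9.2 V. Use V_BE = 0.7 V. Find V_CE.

Thevenize the base divider: V_Th = V_CC·R_2/(R_1+R_2) = 9.2×15/97 = 1.42 V, R_Th = R_1‖R_2 = 12.7 kΩ.
Base-emitter loop: V_Th = I_B·R_Th + V_BE + (β+1)I_B·R_E, so I_B = (1.42 − 0.7) / (12.7 + 201×0.33) = 0.00915 mA.
I_C = β·I_B = 200×0.00915 = 1.83 mA, and I_E = (β+1)I_B = 1.84 mA.
V_CE = V_CC − I_C·R_C − I_E·R_E = 9.2 − 1.83×1 − 1.84×0.33 = 6.76 V.
V_CE = 6.76 V > 0.2 V confirms active-region operation.

V_CE ≈ 6.8 V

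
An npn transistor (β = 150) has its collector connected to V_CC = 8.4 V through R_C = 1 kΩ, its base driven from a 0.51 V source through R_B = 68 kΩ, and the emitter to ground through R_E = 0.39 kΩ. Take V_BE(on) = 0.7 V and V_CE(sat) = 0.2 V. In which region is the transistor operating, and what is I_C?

V_BB = 0.51 V ≤ V_BE(on) = 0.7 V, so the base-emitter junction is not forward biased.
The transistor is in cutoff: I_B = I_C = 0.

cutoff; I_C ≈ 0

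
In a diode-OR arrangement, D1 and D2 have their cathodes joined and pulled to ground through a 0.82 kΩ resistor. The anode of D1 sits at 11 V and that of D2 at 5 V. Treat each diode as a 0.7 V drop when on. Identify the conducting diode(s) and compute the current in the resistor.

Assume both conduct. Then node N would need to be at both 11−0.7 = 10.3 V and 5−0.7 = 4.3 V, which is impossible.
Assume only D1 conducts: V_N = 11 − 0.7 = 10.3 V, so I_R = 10.3/0.82 = 12.6 mA.
Check D2: its anode-to-cathode voltage is 5 − 10.3 = -5.3 V < 0.7 V, so it is off. The assumption is consistent.

Only D1 conducts; I_R ≈ 13 mA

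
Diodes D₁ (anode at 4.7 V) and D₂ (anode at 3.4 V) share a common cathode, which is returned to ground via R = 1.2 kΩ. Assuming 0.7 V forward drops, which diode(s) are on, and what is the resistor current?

Only D₁ conducts; I_R ≈ 3.3 mA

Assume both conduct. Then node N would need to be at both 4.7−0.7 = 4 V and 3.4−0.7 = 2.7 V, which is impossible.
Assume only D₁ conducts: V_N = 4.7 − 0.7 = 4 V, so I_R = 4/1.2 = 3.33 mA.
Check D₂: its anode-to-cathode voltage is 3.4 − 4 = -0.6 V < 0.7 V, so it is off. The assumption is consistent.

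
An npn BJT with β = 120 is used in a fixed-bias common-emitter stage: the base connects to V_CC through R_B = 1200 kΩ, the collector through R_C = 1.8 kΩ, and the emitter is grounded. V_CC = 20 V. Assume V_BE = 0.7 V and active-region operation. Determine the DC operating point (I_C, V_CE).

I_C ≈ 1.9 mA, V_CE ≈ 17 V

Base loop: V_CC = I_B·R_B + V_BE, so I_B = (20 − 0.7)/1200 kΩ = 0.0161 mA.
In the active region I_C = β·I_B = 120 × 0.0161 = 1.93 mA.
Collector loop: V_CE = V_CC − I_C·R_C = 20 − 1.93×1.8 = 16.5 V.
Since V_CE = 16.5 V > V_CE(sat) ≈ 0.2 V, the transistor is in the active region as assumed.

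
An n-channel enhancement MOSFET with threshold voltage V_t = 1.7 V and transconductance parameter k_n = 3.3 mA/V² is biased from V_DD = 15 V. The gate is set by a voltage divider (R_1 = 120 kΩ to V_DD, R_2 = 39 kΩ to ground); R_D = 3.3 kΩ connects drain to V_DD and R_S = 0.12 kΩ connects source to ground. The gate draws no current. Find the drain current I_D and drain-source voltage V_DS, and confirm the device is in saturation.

I_D ≈ 3.8 mA, V_DS ≈ 1.9 V

V_G = V_DD·R_2/(R_1+R_2) = 15×39/159 = 3.68 V.
Assume saturation: I_D = (k_n/2)(V_GS − V_t)² with V_GS = V_G − I_D·R_S = 3.68 − 0.12·I_D.
Substituting gives 0.0238·I_D² − 1.78·I_D + 6.46 = 0, with roots I_D = 3.82 or 71.3 mA.
The root I_D = 71.3 mA gives V_GS = -4.87 V ≤ V_t, so take I_D = 3.82 mA.
Then V_GS = 3.22 V and V_DS = V_DD − I_D(R_D+R_S) = 15 − 3.82×3.42 = 1.94 V.
Saturation requires V_DS ≥ V_GS − V_t = 1.52 V; 1.94 ≥ 1.52 ✓.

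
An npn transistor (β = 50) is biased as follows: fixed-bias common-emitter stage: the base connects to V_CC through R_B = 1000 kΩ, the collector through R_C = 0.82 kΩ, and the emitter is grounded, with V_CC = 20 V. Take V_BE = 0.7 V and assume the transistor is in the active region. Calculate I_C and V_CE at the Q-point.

I_C ≈ 0.97 mA, V_CE ≈ 19 V

Base loop: V_CC = I_B·R_B + V_BE, so I_B = (20 − 0.7)/1000 kΩ = 0.0193 mA.
In the active region I_C = β·I_B = 50 × 0.0193 = 0.965 mA.
Collector loop: V_CE = V_CC − I_C·R_C = 20 − 0.965×0.82 = 19.2 V.
Since V_CE = 19.2 V > V_CE(sat) ≈ 0.2 V, the transistor is in the active region as assumed.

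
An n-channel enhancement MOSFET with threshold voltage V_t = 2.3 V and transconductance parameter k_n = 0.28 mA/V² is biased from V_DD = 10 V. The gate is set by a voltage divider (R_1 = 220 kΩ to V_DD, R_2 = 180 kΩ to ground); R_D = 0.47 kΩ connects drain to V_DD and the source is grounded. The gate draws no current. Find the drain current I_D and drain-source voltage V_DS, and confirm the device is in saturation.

I_D ≈ 0.68 mA, V_DS ≈ 9.7 V

V_G = V_DD·R_2/(R_1+R_2) = 10×180/400 = 4.5 V. With the source grounded, V_GS = V_G = 4.5 V.
Assume saturation: I_D = (k_n/2)(V_GS − V_t)² = (0.28/2)×(4.5 − 2.3)² = 0.14×2.2² = 0.678 mA.
V_DS = V_DD − I_D·R_D = 10 − 0.678×0.47 = 9.68 V.
Saturation requires V_DS ≥ V_GS − V_t = 2.2 V; 9.68 ≥ 2.2 ✓.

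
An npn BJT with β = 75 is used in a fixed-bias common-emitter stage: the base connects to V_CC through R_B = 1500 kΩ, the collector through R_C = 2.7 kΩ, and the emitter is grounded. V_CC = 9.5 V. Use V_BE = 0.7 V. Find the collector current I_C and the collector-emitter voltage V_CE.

I_C ≈ 0.44 mA, V_CE ≈ 8.3 V

Base loop: V_CC = I_B·R_B + V_BE, so I_B = (9.5 − 0.7)/1500 kΩ = 0.00587 mA.
In the active region I_C = β·I_B = 75 × 0.00587 = 0.44 mA.
Collector loop: V_CE = V_CC − I_C·R_C = 9.5 − 0.44×2.7 = 8.31 V.
Since V_CE = 8.31 V > V_CE(sat) ≈ 0.2 V, the transistor is in the active region as assumed.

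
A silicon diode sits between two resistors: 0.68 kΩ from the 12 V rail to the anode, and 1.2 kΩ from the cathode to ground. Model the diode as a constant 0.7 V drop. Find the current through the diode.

I ≈ 6 mA

The two resistors are in series with the diode, so KVL gives 12 = I·0.68 + 0.7 + I·1.2.
I = (12 − 0.7) / (0.68 + 1.2) kΩ = 11.3 / 1.88 = 6.01 mA.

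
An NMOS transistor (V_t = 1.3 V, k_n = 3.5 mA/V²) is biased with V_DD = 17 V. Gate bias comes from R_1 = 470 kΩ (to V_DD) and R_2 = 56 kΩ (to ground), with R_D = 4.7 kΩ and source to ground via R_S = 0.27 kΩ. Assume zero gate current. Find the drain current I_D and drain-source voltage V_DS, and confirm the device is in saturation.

I_D ≈ 0.32 mA, V_DS ≈ 15 V

V_G = V_DD·R_2/(R_1+R_2) = 17×56/526 = 1.81 V.
Assume saturation: I_D = (k_n/2)(V_GS − V_t)² with V_GS = V_G − I_D·R_S = 1.81 − 0.27·I_D.
Substituting gives 0.128·I_D² − 1.48·I_D + 0.455 = 0, with roots I_D = 0.316 or 11.3 mA.
The root I_D = 11.3 mA gives V_GS = -1.24 V ≤ V_t, so take I_D = 0.316 mA.
Then V_GS = 1.72 V and V_DS = V_DD − I_D(R_D+R_S) = 17 − 0.316×4.97 = 15.4 V.
Saturation requires V_DS ≥ V_GS − V_t = 0.425 V; 15.4 ≥ 0.425 ✓.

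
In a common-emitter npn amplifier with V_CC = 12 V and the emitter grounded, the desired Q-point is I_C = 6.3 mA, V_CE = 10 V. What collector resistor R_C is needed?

Collector loop: V_CC = I_C·R_C + V_CE.
R_C = (V_CC − V_CE)/I_C = (12 − 10)/6.3 = 0.317 kΩ.

R_C ≈ 0.32 kΩ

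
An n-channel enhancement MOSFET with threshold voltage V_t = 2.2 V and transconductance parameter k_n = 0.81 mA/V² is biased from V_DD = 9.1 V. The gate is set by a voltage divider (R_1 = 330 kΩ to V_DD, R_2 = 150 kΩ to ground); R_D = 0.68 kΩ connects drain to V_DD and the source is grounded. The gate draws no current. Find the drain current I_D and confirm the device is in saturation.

I_D ≈ 0.17 mA

V_G = V_DD·R_2/(R_1+R_2) = 9.1×150/480 = 2.84 V. With the source grounded, V_GS = V_G = 2.84 V.
Assume saturation: I_D = (k_n/2)(V_GS − V_t)² = (0.81/2)×(2.84 − 2.2)² = 0.405×0.644² = 0.168 mA.
V_DS = V_DD − I_D·R_D = 9.1 − 0.168×0.68 = 8.99 V.
Saturation requires V_DS ≥ V_GS − V_t = 0.644 V; 8.99 ≥ 0.644 ✓.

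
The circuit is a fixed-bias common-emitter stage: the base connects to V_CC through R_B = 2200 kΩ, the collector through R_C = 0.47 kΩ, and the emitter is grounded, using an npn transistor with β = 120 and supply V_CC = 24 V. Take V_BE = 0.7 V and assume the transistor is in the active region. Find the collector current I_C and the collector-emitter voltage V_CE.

Base loop: V_CC = I_B·R_B + V_BE, so I_B = (24 − 0.7)/2200 kΩ = 0.0106 mA.
In the active region I_C = β·I_B = 120 × 0.0106 = 1.27 mA.
Collector loop: V_CE = V_CC − I_C·R_C = 24 − 1.27×0.47 = 23.4 V.
Since V_CE = 23.4 V > V_CE(sat) ≈ 0.2 V, the transistor is in the active region as assumed.

I_C ≈ 1.3 mA, V_CE ≈ 23 V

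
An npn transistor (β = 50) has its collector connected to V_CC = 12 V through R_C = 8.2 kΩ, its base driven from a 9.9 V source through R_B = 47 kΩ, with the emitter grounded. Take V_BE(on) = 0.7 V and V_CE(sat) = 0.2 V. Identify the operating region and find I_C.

saturation; I_C ≈ 1.4 mA

Assume active: I_B = (9.9 − 0.7)/47 = 0.196 mA, giving I_C = β·I_B = 9.79 mA.
But then V_CE = 12 − 9.79×8.2 = -68.3 V < V_CE(sat) = 0.2 V — impossible in the active region.
So the transistor is saturated. With V_CE = 0.2 V, I_C = (V_CC − 0.2)/R_C = 11.8/8.2 = 1.44 mA.
Check: β·I_B = 9.79 mA > I_C = 1.44 mA, confirming saturation.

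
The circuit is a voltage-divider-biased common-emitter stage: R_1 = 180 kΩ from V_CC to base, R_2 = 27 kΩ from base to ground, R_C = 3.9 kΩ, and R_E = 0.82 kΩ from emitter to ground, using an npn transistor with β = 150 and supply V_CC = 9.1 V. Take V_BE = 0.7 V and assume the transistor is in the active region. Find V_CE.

V_CE ≈ 6.8 V

Thevenize the base divider: V_Th = V_CC·R_2/(R_1+R_2) = 9.1×27/207 = 1.19 V, R_Th = R_1‖R_2 = 23.5 kΩ.
Base-emitter loop: V_Th = I_B·R_Th + V_BE + (β+1)I_B·R_E, so I_B = (1.19 − 0.7) / (23.5 + 151×0.82) = 0.00331 mA.
I_C = β·I_B = 150×0.00331 = 0.496 mA, and I_E = (β+1)I_B = 0.499 mA.
V_CE = V_CC − I_C·R_C − I_E·R_E = 9.1 − 0.496×3.9 − 0.499×0.82 = 6.76 V.
V_CE = 6.76 V > 0.2 V confirms active-region operation.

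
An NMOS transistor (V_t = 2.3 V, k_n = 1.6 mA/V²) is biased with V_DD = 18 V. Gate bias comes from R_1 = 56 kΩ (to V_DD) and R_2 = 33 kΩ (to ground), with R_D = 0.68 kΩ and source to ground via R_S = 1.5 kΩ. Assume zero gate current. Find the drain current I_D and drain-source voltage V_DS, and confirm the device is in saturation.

V_G = V_DD·R_2/(R_1+R_2) = 18×33/89 = 6.67 V.
Assume saturation: I_D = (k_n/2)(V_GS − V_t)² with V_GS = V_G − I_D·R_S = 6.67 − 1.5·I_D.
Substituting gives 1.8·I_D² − 11.5·I_D + 15.3 = 0, with roots I_D = 1.89 or 4.5 mA.
The root I_D = 4.5 mA gives V_GS = -0.0708 V ≤ V_t, so take I_D = 1.89 mA.
Then V_GS = 3.84 V and V_DS = V_DD − I_D(R_D+R_S) = 18 − 1.89×2.18 = 13.9 V.
Saturation requires V_DS ≥ V_GS − V_t = 1.54 V; 13.9 ≥ 1.54 ✓.

I_D ≈ 1.9 mA, V_DS ≈ 14 V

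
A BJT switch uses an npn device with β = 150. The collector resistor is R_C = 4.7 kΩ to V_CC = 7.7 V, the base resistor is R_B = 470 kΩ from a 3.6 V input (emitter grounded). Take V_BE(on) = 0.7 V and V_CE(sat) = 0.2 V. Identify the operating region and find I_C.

active; I_C ≈ 0.93 mA

Assume active. Base-emitter loop: I_B = (V_BB − V_BE)/R_B = (3.6 − 0.7)/470 = 0.00617 mA.
I_C = β·I_B = 150×0.00617 = 0.926 mA.
V_CE = V_CC − I_C·R_C = 7.7 − 0.926×4.7 = 3.35 V > V_CE(sat), so the active-region assumption holds.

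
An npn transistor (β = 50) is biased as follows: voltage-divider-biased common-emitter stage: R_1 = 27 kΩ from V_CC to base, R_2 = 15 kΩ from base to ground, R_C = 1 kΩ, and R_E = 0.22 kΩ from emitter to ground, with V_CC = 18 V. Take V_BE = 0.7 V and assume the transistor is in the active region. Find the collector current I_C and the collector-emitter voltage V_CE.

I_C ≈ 14 mA, V_CE ≈ 1.2 V

Thevenize the base divider: V_Th = V_CC·R_2/(R_1+R_2) = 18×15/42 = 6.43 V, R_Th = R_1‖R_2 = 9.64 kΩ.
Base-emitter loop: V_Th = I_B·R_Th + V_BE + (β+1)I_B·R_E, so I_B = (6.43 − 0.7) / (9.64 + 51×0.22) = 0.275 mA.
I_C = β·I_B = 50×0.275 = 13.7 mA, and I_E = (β+1)I_B = 14 mA.
V_CE = V_CC − I_C·R_C − I_E·R_E = 18 − 13.7×1 − 14×0.22 = 1.19 V.
V_CE = 1.19 V > 0.2 V confirms active-region operation.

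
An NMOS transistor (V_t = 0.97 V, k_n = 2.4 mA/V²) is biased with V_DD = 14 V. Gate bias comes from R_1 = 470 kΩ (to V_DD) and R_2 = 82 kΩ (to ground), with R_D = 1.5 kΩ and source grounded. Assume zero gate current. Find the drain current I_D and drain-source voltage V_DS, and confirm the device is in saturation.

I_D ≈ 1.5 mA, V_DS ≈ 12 V

V_G = V_DD·R_2/(R_1+R_2) = 14×82/552 = 2.08 V. With the source grounded, V_GS = V_G = 2.08 V.
Assume saturation: I_D = (k_n/2)(V_GS − V_t)² = (2.4/2)×(2.08 − 0.97)² = 1.2×1.11² = 1.48 mA.
V_DS = V_DD − I_D·R_D = 14 − 1.48×1.5 = 11.8 V.
Saturation requires V_DS ≥ V_GS − V_t = 1.11 V; 11.8 ≥ 1.11 ✓.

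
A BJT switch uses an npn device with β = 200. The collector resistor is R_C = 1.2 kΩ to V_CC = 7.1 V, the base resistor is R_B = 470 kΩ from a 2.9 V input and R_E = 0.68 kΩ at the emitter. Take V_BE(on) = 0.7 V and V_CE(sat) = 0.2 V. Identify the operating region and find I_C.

active; I_C ≈ 0.73 mA

Assume active. Base-emitter loop: I_B = (V_BB − V_BE)/(R_B + (β+1)R_E) = (2.9 − 0.7)/(470 + 201×0.68) = 0.00363 mA.
I_C = β·I_B = 200×0.00363 = 0.725 mA.
V_CE = V_CC − I_C·R_C − I_E·R_E = 7.1 − 0.725×1.2 − 0.729×0.68 = 5.73 V > V_CE(sat), so the active-region assumption holds.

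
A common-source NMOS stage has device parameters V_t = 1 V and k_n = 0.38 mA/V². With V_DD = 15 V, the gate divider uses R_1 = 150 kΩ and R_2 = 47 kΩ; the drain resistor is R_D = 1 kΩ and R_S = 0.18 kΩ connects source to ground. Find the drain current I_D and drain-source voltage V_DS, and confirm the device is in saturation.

I_D ≈ 1.1 mA, V_DS ≈ 14 V

V_G = V_DD·R_2/(R_1+R_2) = 15×47/197 = 3.58 V.
Assume saturation: I_D = (k_n/2)(V_GS − V_t)² with V_GS = V_G − I_D·R_S = 3.58 − 0.18·I_D.
Substituting gives 0.00616·I_D² − 1.18·I_D + 1.26 = 0, with roots I_D = 1.08 or 190 mA.
The root I_D = 190 mA gives V_GS = -30.6 V ≤ V_t, so take I_D = 1.08 mA.
Then V_GS = 3.38 V and V_DS = V_DD − I_D(R_D+R_S) = 15 − 1.08×1.18 = 13.7 V.
Saturation requires V_DS ≥ V_GS − V_t = 2.38 V; 13.7 ≥ 2.38 ✓.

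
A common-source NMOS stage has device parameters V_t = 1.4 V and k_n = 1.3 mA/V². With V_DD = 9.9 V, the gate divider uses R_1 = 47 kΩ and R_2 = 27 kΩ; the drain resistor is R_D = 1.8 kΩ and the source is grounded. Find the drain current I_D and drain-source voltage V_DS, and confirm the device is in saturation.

V_G = V_DD·R_2/(R_1+R_2) = 9.9×27/74 = 3.61 V. With the source grounded, V_GS = V_G = 3.61 V.
Assume saturation: I_D = (k_n/2)(V_GS − V_t)² = (1.3/2)×(3.61 − 1.4)² = 0.65×2.21² = 3.18 mA.
V_DS = V_DD − I_D·R_D = 9.9 − 3.18×1.8 = 4.17 V.
Saturation requires V_DS ≥ V_GS − V_t = 2.21 V; 4.17 ≥ 2.21 ✓.

I_D ≈ 3.2 mA, V_DS ≈ 4.2 V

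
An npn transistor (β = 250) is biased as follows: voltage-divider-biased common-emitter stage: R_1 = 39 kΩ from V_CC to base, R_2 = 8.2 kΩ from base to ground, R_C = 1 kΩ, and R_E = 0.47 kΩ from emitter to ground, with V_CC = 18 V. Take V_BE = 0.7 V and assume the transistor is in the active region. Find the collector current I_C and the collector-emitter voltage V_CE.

I_C ≈ 4.9 mA, V_CE ≈ 11 V

Thevenize the base divider: V_Th = V_CC·R_2/(R_1+R_2) = 18×8.2/47.2 = 3.13 V, R_Th = R_1‖R_2 = 6.78 kΩ.
Base-emitter loop: V_Th = I_B·R_Th + V_BE + (β+1)I_B·R_E, so I_B = (3.13 − 0.7) / (6.78 + 251×0.47) = 0.0195 mA.
I_C = β·I_B = 250×0.0195 = 4.86 mA, and I_E = (β+1)I_B = 4.88 mA.
V_CE = V_CC − I_C·R_C − I_E·R_E = 18 − 4.86×1 − 4.88×0.47 = 10.8 V.
V_CE = 10.8 V > 0.2 V confirms active-region operation.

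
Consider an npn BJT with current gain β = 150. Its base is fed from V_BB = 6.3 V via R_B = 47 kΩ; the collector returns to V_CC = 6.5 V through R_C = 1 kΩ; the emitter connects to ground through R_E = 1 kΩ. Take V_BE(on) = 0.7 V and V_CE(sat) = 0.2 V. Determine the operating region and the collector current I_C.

saturation; I_C ≈ 3.1 mA

Assume active: I_B = (6.3 − 0.7)/(47 + 151×1) = 0.0283 mA, I_C = β·I_B = 4.24 mA.
Then V_CE = 6.5 − 4.24×1 − 4.27×1 = -2.01 V < 0.2 V — the active assumption fails.
Re-solve with V_CE = 0.2 V. KCL at the emitter: V_E/R_E = (V_BB−0.7−V_E)/R_B + (V_CC−0.2−V_E)/R_C, giving V_E = 3.18 V.
I_C = (V_CC − 0.2 − V_E)/R_C = (6.3 − 3.18)/1 = 3.12 mA.
Check: I_B = (5.6 − 3.18)/47 = 0.0516 mA, and β·I_B = 7.74 mA > I_C, confirming saturation.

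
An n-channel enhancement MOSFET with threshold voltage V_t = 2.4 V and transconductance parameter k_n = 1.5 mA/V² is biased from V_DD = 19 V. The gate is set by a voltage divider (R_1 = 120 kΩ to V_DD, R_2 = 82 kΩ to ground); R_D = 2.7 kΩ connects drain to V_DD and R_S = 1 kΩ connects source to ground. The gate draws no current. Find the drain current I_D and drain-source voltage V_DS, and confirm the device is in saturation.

I_D ≈ 3.2 mA, V_DS ≈ 7 V

V_G = V_DD·R_2/(R_1+R_2) = 19×82/202 = 7.71 V.
Assume saturation: I_D = (k_n/2)(V_GS − V_t)² with V_GS = V_G − I_D·R_S = 7.71 − 1·I_D.
Substituting gives 0.75·I_D² − 8.97·I_D + 21.2 = 0, with roots I_D = 3.24 or 8.72 mA.
The root I_D = 8.72 mA gives V_GS = -1.01 V ≤ V_t, so take I_D = 3.24 mA.
Then V_GS = 4.48 V and V_DS = V_DD − I_D(R_D+R_S) = 19 − 3.24×3.7 = 7.03 V.
Saturation requires V_DS ≥ V_GS − V_t = 2.08 V; 7.03 ≥ 2.08 ✓.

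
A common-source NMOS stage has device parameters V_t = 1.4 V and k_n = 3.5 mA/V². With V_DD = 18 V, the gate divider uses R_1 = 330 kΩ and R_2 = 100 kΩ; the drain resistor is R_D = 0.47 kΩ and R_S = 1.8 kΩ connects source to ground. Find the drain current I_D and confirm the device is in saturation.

I_D ≈ 1.1 mA

V_G = V_DD·R_2/(R_1+R_2) = 18×100/430 = 4.19 V.
Assume saturation: I_D = (k_n/2)(V_GS − V_t)² with V_GS = V_G − I_D·R_S = 4.19 − 1.8·I_D.
Substituting gives 5.67·I_D² − 18.6·I_D + 13.6 = 0, with roots I_D = 1.11 or 2.17 mA.
The root I_D = 2.17 mA gives V_GS = 0.288 V ≤ V_t, so take I_D = 1.11 mA.
Then V_GS = 2.2 V and V_DS = V_DD − I_D(R_D+R_S) = 18 − 1.11×2.27 = 15.5 V.
Saturation requires V_DS ≥ V_GS − V_t = 0.795 V; 15.5 ≥ 0.795 ✓.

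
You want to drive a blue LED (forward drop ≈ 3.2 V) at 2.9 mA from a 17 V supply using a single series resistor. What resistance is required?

The resistor drops V_S − V_D = 17 − 3.2 = 13.8 V at 2.9 mA.
R = 13.8 V / 2.9 mA = 4.76 kΩ.

R ≈ 4.8 kΩ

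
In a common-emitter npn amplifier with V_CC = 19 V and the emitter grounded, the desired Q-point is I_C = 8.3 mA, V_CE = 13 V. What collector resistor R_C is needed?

R_C ≈ 0.72 kΩ

Collector loop: V_CC = I_C·R_C + V_CE.
R_C = (V_CC − V_CE)/I_C = (19 − 13)/8.3 = 0.723 kΩ.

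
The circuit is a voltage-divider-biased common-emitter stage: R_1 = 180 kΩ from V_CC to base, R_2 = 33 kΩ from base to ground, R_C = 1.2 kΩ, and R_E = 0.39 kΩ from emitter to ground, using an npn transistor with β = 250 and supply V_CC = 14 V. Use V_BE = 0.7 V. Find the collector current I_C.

I_C ≈ 2.9 mA

Thevenize the base divider: V_Th = V_CC·R_2/(R_1+R_2) = 14×33/213 = 2.17 V, R_Th = R_1‖R_2 = 27.9 kΩ.
Base-emitter loop: V_Th = I_B·R_Th + V_BE + (β+1)I_B·R_E, so I_B = (2.17 − 0.7) / (27.9 + 251×0.39) = 0.0117 mA.
I_C = β·I_B = 250×0.0117 = 2.92 mA, and I_E = (β+1)I_B = 2.93 mA.
V_CE = V_CC − I_C·R_C − I_E·R_E = 14 − 2.92×1.2 − 2.93×0.39 = 9.35 V.
V_CE = 9.35 V > 0.2 V confirms active-region operation.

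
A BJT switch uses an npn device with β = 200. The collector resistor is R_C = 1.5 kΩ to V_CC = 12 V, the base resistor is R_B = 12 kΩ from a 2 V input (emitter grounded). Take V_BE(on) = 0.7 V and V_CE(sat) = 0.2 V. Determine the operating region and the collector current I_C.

saturation; I_C ≈ 7.9 mA

Assume active: I_B = (2 − 0.7)/12 = 0.108 mA, giving I_C = β·I_B = 21.7 mA.
But then V_CE = 12 − 21.7×1.5 = -20.5 V < V_CE(sat) = 0.2 V — impossible in the active region.
So the transistor is saturated. With V_CE = 0.2 V, I_C = (V_CC − 0.2)/R_C = 11.8/1.5 = 7.87 mA.
Check: β·I_B = 21.7 mA > I_C = 7.87 mA, confirming saturation.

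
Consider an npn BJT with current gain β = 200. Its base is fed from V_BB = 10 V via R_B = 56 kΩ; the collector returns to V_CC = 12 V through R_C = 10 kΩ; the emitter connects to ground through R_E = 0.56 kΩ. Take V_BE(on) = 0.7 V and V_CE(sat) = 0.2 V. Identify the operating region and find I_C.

Assume active: I_B = (10 − 0.7)/(56 + 201×0.56) = 0.0552 mA, I_C = β·I_B = 11 mA.
Then V_CE = 12 − 11×10 − 11.1×0.56 = -105 V < 0.2 V — the active assumption fails.
Re-solve with V_CE = 0.2 V. KCL at the emitter: V_E/R_E = (V_BB−0.7−V_E)/R_B + (V_CC−0.2−V_E)/R_C, giving V_E = 0.707 V.
I_C = (V_CC − 0.2 − V_E)/R_C = (11.8 − 0.707)/10 = 1.11 mA.
Check: I_B = (9.3 − 0.707)/56 = 0.153 mA, and β·I_B = 30.7 mA > I_C, confirming saturation.

saturation; I_C ≈ 1.1 mA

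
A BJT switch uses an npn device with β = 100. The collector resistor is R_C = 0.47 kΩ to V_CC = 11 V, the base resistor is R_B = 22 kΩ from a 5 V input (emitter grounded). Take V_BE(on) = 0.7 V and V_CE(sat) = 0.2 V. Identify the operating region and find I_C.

active; I_C ≈ 20 mA

Assume active. Base-emitter loop: I_B = (V_BB − V_BE)/R_B = (5 − 0.7)/22 = 0.195 mA.
I_C = β·I_B = 100×0.195 = 19.5 mA.
V_CE = V_CC − I_C·R_C = 11 − 19.5×0.47 = 1.81 V > V_CE(sat), so the active-region assumption holds.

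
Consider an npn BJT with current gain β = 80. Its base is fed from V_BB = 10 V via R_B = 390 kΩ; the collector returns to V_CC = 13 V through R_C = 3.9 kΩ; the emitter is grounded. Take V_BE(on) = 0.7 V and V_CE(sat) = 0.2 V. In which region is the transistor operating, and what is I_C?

active; I_C ≈ 1.9 mA

Assume active. Base-emitter loop: I_B = (V_BB − V_BE)/R_B = (10 − 0.7)/390 = 0.0238 mA.
I_C = β·I_B = 80×0.0238 = 1.91 mA.
V_CE = V_CC − I_C·R_C = 13 − 1.91×3.9 = 5.56 V > V_CE(sat), so the active-region assumption holds.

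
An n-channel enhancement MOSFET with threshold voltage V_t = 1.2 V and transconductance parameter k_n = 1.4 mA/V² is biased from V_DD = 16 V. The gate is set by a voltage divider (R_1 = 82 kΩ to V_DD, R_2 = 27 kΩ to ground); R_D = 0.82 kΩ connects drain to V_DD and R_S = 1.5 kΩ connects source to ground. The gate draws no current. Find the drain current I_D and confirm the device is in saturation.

I_D ≈ 1 mA

V_G = V_DD·R_2/(R_1+R_2) = 16×27/109 = 3.96 V.
Assume saturation: I_D = (k_n/2)(V_GS − V_t)² with V_GS = V_G − I_D·R_S = 3.96 − 1.5·I_D.
Substituting gives 1.57·I_D² − 6.8·I_D + 5.35 = 0, with roots I_D = 1.03 or 3.29 mA.
The root I_D = 3.29 mA gives V_GS = -0.967 V ≤ V_t, so take I_D = 1.03 mA.
Then V_GS = 2.41 V and V_DS = V_DD − I_D(R_D+R_S) = 16 − 1.03×2.32 = 13.6 V.
Saturation requires V_DS ≥ V_GS − V_t = 1.21 V; 13.6 ≥ 1.21 ✓.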